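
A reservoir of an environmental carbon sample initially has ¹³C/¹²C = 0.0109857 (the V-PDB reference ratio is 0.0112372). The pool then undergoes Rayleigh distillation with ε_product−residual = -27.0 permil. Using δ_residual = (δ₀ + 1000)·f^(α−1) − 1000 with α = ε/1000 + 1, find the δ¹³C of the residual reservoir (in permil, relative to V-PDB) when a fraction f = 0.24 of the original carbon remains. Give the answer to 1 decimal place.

δ₀ = (0.0109857/0.0112372 − 1)×1000 = (0.977619 − 1)×1000 = -22.381 permil
α − 1 = ε/1000 = -0.0270
f^(α−1) = 0.24^(-0.0270) = 1.039284
δ_res = (-22.381 + 1000) × 1.039284 − 1000 = 1016.024 − 1000 = 16.02 permil

16.0 permil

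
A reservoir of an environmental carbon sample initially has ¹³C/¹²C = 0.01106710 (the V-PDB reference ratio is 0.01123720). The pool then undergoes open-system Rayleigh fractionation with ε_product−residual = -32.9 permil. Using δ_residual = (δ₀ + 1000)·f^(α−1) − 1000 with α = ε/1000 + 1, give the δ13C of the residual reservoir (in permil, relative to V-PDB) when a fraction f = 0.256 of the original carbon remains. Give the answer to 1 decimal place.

30.0 permil

δ₀ = (0.01106710/0.01123720 − 1)×1000 = (0.984863 − 1)×1000 = -15.137 permil
α − 1 = ε/1000 = -0.0329
f^(α−1) = 0.256^(-0.0329) = 1.045849
δ_res = (-15.137 + 1000) × 1.045849 − 1000 = 1030.018 − 1000 = 30.02 permil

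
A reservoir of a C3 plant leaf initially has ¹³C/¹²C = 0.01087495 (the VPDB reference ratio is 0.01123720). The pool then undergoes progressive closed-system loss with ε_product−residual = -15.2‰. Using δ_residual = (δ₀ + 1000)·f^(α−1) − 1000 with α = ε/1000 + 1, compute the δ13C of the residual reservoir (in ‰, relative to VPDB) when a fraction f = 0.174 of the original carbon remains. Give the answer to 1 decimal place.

-6.2‰

δ₀ = (0.01087495/0.01123720 − 1)×1000 = (0.967763 − 1)×1000 = -32.237‰
α − 1 = ε/1000 = -0.0152
f^(α−1) = 0.174^(-0.0152) = 1.026937
δ_res = (-32.237 + 1000) × 1.026937 − 1000 = 993.832 − 1000 = -6.17‰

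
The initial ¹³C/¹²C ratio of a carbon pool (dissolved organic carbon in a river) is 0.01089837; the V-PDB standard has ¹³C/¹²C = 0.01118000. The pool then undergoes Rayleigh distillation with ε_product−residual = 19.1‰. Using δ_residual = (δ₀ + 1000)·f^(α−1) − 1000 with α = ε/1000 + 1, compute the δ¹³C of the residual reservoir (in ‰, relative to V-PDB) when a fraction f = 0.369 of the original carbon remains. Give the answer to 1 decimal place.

δ₀ = (0.01089837/0.01118000 − 1)×1000 = (0.974809 − 1)×1000 = -25.191‰
α − 1 = ε/1000 = 0.0191
f^(α−1) = 0.369^(0.0191) = 0.981138
δ_res = (-25.191 + 1000) × 0.981138 − 1000 = 956.423 − 1000 = -43.58‰

-43.6‰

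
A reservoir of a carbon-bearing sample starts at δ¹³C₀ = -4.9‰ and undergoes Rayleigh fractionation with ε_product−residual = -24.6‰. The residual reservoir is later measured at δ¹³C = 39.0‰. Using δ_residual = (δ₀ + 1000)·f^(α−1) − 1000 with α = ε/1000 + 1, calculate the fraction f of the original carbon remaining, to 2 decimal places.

α − 1 = ε/1000 = -0.0246
(δ_res + 1000)/(δ₀ + 1000) = (39.0 + 1000)/(-4.9 + 1000) = 1039.0/995.1 = 1.044116
f = 1.044116^(1/-0.0246) = exp(ln(1.044116)/-0.0246) = exp(0.04317/-0.0246)
f = exp(-1.7549) = 0.1729

0.17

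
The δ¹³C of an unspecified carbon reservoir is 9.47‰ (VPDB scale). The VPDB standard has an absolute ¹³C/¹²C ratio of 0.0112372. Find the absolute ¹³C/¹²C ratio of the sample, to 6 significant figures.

R_sample = R_standard × (δ¹³C/1000 + 1)
R_sample = 0.0112372 × (9.47/1000 + 1) = 0.0112372 × 1.009470
R_sample = 0.0113436

0.0113436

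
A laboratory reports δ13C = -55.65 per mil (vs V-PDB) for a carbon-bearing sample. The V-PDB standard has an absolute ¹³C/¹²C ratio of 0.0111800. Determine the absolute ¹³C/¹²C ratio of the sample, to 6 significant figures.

R_sample = R_standard × (δ13C/1000 + 1)
R_sample = 0.0111800 × (-55.65/1000 + 1) = 0.0111800 × 0.944350
R_sample = 0.0105578

0.0105578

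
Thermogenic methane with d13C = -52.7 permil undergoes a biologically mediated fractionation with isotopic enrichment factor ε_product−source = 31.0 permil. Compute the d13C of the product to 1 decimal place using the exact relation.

To first order, δ_product ≈ δ_source + ε = -21.7 permil.
Exactly, δ_product = (δ_source + 1000)·(ε/1000 + 1) − 1000.
δ_product = (-52.7 + 1000) × (31.0/1000 + 1) − 1000
δ_product = -23.33 permil

-23.3 permil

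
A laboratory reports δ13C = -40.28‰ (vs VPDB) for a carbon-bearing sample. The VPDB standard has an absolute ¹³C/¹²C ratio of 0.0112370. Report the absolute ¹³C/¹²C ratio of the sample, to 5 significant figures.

R_sample = R_standard × (δ13C/1000 + 1)
R_sample = 0.0112370 × (-40.28/1000 + 1) = 0.0112370 × 0.959720
R_sample = 0.0107844

0.010784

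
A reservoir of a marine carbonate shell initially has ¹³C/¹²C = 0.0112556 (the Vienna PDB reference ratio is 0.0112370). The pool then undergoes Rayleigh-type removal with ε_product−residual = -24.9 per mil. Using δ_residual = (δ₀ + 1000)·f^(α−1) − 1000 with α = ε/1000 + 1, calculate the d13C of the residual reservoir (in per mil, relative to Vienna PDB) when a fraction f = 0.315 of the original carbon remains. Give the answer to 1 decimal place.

δ₀ = (0.0112556/0.0112370 − 1)×1000 = (1.001655 − 1)×1000 = 1.655 per mil
α − 1 = ε/1000 = -0.0249
f^(α−1) = 0.315^(-0.0249) = 1.029182
δ_res = (1.655 + 1000) × 1.029182 − 1000 = 1030.885 − 1000 = 30.89 per mil

30.9 per mil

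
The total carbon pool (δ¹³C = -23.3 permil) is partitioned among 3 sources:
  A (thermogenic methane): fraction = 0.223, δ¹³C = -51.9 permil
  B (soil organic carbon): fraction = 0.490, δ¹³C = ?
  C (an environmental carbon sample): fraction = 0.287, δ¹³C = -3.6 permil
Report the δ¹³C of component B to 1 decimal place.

Isotope mass balance: δ_bulk = Σ fᵢ·δᵢ.
-23.3 = 0.223×(-51.9) + 0.490×δ_B + 0.287×(-3.6)
0.490·δ_B = -23.3 − (-12.607) = -10.693
δ_B = -10.693 / 0.490 = -21.82 permil

-21.8 permil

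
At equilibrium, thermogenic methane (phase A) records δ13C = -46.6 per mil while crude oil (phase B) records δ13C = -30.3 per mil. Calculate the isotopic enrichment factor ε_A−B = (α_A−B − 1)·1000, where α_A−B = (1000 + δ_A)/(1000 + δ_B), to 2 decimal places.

α_A−B = (1000 + -46.6) / (1000 + -30.3) = 953.4 / 969.7 = 0.983191
ε_A−B = (0.983191 − 1) × 1000 = -16.809 per mil
(The approximation ε ≈ δ_A − δ_B would give -16.3 per mil.)

-16.81 per mil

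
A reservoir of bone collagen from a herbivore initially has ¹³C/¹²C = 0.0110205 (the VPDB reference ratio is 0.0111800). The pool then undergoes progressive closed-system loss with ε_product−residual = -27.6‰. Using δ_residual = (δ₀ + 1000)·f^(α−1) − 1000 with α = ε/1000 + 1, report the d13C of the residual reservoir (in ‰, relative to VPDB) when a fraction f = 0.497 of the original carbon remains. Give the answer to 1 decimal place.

δ₀ = (0.0110205/0.0111800 − 1)×1000 = (0.985733 − 1)×1000 = -14.267‰
α − 1 = ε/1000 = -0.0276
f^(α−1) = 0.497^(-0.0276) = 1.019484
δ_res = (-14.267 + 1000) × 1.019484 − 1000 = 1004.940 − 1000 = 4.94‰

4.9‰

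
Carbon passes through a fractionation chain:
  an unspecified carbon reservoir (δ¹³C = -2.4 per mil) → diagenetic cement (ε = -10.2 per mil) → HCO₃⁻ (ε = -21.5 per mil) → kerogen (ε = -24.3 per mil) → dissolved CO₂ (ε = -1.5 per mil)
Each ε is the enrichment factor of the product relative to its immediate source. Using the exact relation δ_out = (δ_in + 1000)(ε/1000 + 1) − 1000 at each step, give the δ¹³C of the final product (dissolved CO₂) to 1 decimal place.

step 1: δ = (-2.40 + 1000)·(-10.2/1000 + 1) − 1000 = -12.58 per mil
step 2: δ = (-12.58 + 1000)·(-21.5/1000 + 1) − 1000 = -33.81 per mil
step 3: δ = (-33.81 + 1000)·(-24.3/1000 + 1) − 1000 = -57.28 per mil
step 4: δ = (-57.28 + 1000)·(-1.5/1000 + 1) − 1000 = -58.70 per mil

-58.7 per mil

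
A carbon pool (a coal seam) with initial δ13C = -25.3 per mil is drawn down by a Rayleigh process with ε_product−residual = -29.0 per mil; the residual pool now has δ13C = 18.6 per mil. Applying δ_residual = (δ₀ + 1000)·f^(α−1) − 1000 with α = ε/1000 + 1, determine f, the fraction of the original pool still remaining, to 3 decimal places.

0.219

α − 1 = ε/1000 = -0.0290
(δ_res + 1000)/(δ₀ + 1000) = (18.6 + 1000)/(-25.3 + 1000) = 1018.6/974.7 = 1.045039
f = 1.045039^(1/-0.0290) = exp(ln(1.045039)/-0.0290) = exp(0.04405/-0.0290)
f = exp(-1.5191) = 0.2189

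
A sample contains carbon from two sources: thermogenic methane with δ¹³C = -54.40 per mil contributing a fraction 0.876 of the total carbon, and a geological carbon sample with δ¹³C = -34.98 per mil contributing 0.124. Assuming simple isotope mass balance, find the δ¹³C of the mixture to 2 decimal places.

-51.99 per mil

δ_mix = f_A·δ_A + f_B·δ_B
δ_mix = 0.876 × (-54.40) + 0.124 × (-34.98)
δ_mix = -47.654 + -4.338 = -51.992 per mil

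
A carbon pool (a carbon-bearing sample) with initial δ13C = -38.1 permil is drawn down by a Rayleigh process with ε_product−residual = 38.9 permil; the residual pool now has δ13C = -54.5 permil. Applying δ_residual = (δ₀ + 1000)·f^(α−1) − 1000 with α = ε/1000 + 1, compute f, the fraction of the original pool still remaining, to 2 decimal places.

0.64

α − 1 = ε/1000 = 0.0389
(δ_res + 1000)/(δ₀ + 1000) = (-54.5 + 1000)/(-38.1 + 1000) = 945.5/961.9 = 0.982950
f = 0.982950^(1/0.0389) = exp(ln(0.982950)/0.0389) = exp(-0.01720/0.0389)
f = exp(-0.4421) = 0.6427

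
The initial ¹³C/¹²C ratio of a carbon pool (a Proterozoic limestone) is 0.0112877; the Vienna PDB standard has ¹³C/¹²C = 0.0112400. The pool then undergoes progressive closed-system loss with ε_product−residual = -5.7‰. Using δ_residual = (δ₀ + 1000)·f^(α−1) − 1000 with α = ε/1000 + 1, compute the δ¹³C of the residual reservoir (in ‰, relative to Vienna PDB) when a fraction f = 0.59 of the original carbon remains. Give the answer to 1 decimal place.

7.3‰

δ₀ = (0.0112877/0.0112400 − 1)×1000 = (1.004244 − 1)×1000 = 4.244‰
α − 1 = ε/1000 = -0.0057
f^(α−1) = 0.59^(-0.0057) = 1.003012
δ_res = (4.244 + 1000) × 1.003012 − 1000 = 1007.269 − 1000 = 7.27‰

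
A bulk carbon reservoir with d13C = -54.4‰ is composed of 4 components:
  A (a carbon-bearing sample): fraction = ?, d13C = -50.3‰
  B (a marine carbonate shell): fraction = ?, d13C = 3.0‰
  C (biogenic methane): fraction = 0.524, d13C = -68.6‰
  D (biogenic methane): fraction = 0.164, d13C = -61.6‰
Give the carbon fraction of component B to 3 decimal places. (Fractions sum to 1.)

Let f_B and f_A be the unknown fractions; fractions sum to 1 so f_B + f_A = 0.312.
Mass balance: Σ fᵢ·δᵢ = δ_bulk ⇒ f_B·(3.0) + f_A·(-50.3) = -54.4 − (-46.049) = -8.351
Substitute f_A = 0.312 − f_B:
f_B·(3.0 − -50.3) = -8.351 − 0.312×(-50.3) = 7.342
f_B = 7.342 / 53.3 = 0.1378

0.138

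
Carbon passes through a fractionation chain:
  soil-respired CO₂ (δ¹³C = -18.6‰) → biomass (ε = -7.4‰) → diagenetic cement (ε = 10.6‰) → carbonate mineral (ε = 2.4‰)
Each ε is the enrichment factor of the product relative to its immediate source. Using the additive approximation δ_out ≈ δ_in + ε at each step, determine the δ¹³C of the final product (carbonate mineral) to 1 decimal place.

step 1: δ ≈ -18.6 + (-7.4) = -26.0‰
step 2: δ ≈ -26.0 + (10.6) = -15.4‰
step 3: δ ≈ -15.4 + (2.4) = -13.0‰

-13.0‰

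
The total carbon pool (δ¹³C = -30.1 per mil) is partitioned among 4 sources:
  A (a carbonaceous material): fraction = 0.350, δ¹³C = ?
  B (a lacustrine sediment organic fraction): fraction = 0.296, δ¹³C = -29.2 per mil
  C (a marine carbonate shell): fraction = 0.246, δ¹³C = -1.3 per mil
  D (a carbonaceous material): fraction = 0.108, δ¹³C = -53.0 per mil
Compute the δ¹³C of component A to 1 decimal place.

-44.0 per mil

Isotope mass balance: δ_bulk = Σ fᵢ·δᵢ.
-30.1 = 0.350×δ_A + 0.296×(-29.2) + 0.246×(-1.3) + 0.108×(-53.0)
0.350·δ_A = -30.1 − (-14.687) = -15.413
δ_A = -15.413 / 0.350 = -44.04 per mil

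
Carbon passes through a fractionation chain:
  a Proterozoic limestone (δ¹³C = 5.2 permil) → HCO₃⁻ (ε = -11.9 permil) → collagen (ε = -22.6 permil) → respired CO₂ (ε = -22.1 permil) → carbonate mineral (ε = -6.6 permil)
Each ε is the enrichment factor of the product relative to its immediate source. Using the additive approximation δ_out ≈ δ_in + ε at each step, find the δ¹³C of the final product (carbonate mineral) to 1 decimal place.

-58.0 permil

step 1: δ ≈ 5.2 + (-11.9) = -6.7 permil
step 2: δ ≈ -6.7 + (-22.6) = -29.3 permil
step 3: δ ≈ -29.3 + (-22.1) = -51.4 permil
step 4: δ ≈ -51.4 + (-6.6) = -58.0 permil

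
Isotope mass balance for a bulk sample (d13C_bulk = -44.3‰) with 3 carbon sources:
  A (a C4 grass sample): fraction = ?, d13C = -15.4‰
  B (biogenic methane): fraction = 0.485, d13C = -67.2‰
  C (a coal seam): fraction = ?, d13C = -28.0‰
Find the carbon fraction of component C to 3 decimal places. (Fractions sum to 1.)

Let f_C and f_A be the unknown fractions; fractions sum to 1 so f_C + f_A = 0.515.
Mass balance: Σ fᵢ·δᵢ = δ_bulk ⇒ f_C·(-28.0) + f_A·(-15.4) = -44.3 − (-32.592) = -11.708
Substitute f_A = 0.515 − f_C:
f_C·(-28.0 − -15.4) = -11.708 − 0.515×(-15.4) = -3.777
f_C = -3.777 / -12.6 = 0.2998

0.300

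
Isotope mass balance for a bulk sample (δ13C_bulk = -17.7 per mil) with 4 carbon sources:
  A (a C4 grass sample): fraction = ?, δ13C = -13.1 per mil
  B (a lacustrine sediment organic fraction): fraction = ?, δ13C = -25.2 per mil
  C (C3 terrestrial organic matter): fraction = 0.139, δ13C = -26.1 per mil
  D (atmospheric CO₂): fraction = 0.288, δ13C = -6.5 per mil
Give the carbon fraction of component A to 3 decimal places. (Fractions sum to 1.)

Let f_A and f_B be the unknown fractions; fractions sum to 1 so f_A + f_B = 0.573.
Mass balance: Σ fᵢ·δᵢ = δ_bulk ⇒ f_A·(-13.1) + f_B·(-25.2) = -17.7 − (-5.500) = -12.200
Substitute f_B = 0.573 − f_A:
f_A·(-13.1 − -25.2) = -12.200 − 0.573×(-25.2) = 2.239
f_A = 2.239 / 12.1 = 0.1851

0.185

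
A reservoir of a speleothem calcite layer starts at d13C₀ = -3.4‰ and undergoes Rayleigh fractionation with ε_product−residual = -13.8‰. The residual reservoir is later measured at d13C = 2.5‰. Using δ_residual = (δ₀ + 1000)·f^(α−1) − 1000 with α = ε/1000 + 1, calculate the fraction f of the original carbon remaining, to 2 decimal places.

α − 1 = ε/1000 = -0.0138
(δ_res + 1000)/(δ₀ + 1000) = (2.5 + 1000)/(-3.4 + 1000) = 1002.5/996.6 = 1.005920
f = 1.005920^(1/-0.0138) = exp(ln(1.005920)/-0.0138) = exp(0.00590/-0.0138)
f = exp(-0.4277) = 0.6520

0.65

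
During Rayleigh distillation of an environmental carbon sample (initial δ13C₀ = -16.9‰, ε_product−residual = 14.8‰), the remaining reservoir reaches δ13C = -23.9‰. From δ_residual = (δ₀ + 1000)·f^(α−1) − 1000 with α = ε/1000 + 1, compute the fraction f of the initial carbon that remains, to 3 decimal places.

α − 1 = ε/1000 = 0.0148
(δ_res + 1000)/(δ₀ + 1000) = (-23.9 + 1000)/(-16.9 + 1000) = 976.1/983.1 = 0.992880
f = 0.992880^(1/0.0148) = exp(ln(0.992880)/0.0148) = exp(-0.00715/0.0148)
f = exp(-0.4828) = 0.6170

0.617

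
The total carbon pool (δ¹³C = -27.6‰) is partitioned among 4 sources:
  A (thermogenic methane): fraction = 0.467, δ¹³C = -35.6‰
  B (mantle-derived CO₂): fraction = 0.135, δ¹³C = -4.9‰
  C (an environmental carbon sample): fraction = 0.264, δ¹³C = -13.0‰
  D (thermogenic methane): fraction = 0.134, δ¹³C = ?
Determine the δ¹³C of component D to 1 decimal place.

Isotope mass balance: δ_bulk = Σ fᵢ·δᵢ.
-27.6 = 0.467×(-35.6) + 0.135×(-4.9) + 0.264×(-13.0) + 0.134×δ_D
0.134·δ_D = -27.6 − (-20.719) = -6.881
δ_D = -6.881 / 0.134 = -51.35‰

-51.4‰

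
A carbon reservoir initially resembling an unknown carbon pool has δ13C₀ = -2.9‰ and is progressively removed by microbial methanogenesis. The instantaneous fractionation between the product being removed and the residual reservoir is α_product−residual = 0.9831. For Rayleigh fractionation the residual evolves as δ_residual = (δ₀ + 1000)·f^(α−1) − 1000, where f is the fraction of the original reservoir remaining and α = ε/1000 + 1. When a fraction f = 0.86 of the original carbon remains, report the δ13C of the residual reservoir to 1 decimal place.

Rayleigh residual: δ_res = (δ₀ + 1000)·f^(α−1) − 1000
α − 1 = -0.01690
f^(α−1) = 0.86^(-0.01690) = 1.002552
δ_res = (-2.9 + 1000) × 1.002552 − 1000 = 999.645 − 1000 = -0.36‰

-0.4‰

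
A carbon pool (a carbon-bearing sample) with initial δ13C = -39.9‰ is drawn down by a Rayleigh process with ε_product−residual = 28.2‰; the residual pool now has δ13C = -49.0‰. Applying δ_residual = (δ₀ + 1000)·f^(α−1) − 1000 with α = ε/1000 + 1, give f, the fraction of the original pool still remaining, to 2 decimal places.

α − 1 = ε/1000 = 0.0282
(δ_res + 1000)/(δ₀ + 1000) = (-49.0 + 1000)/(-39.9 + 1000) = 951.0/960.1 = 0.990522
f = 0.990522^(1/0.0282) = exp(ln(0.990522)/0.0282) = exp(-0.00952/0.0282)
f = exp(-0.3377) = 0.7134

0.71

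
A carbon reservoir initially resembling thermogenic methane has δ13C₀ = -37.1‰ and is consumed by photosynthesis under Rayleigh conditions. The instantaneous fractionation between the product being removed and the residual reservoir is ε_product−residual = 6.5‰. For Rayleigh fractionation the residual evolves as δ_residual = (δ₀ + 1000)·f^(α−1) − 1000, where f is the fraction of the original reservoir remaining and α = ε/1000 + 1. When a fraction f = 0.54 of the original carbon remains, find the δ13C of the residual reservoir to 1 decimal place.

Rayleigh residual: δ_res = (δ₀ + 1000)·f^(α−1) − 1000
α = ε/1000 + 1 = 1.00650, so α − 1 = 0.00650
f^(α−1) = 0.54^(0.00650) = 0.996003
δ_res = (-37.1 + 1000) × 0.996003 − 1000 = 959.051 − 1000 = -40.95‰

-40.9‰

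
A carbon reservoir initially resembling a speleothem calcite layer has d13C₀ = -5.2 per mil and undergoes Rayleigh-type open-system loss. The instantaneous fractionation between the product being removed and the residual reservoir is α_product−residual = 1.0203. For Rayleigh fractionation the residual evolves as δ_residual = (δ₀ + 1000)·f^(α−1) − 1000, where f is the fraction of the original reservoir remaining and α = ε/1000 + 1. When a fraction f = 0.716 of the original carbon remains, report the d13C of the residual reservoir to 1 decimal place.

-11.9 per mil

Rayleigh residual: δ_res = (δ₀ + 1000)·f^(α−1) − 1000
α − 1 = 0.02030
f^(α−1) = 0.716^(0.02030) = 0.993241
δ_res = (-5.2 + 1000) × 0.993241 − 1000 = 988.076 − 1000 = -11.92 per mil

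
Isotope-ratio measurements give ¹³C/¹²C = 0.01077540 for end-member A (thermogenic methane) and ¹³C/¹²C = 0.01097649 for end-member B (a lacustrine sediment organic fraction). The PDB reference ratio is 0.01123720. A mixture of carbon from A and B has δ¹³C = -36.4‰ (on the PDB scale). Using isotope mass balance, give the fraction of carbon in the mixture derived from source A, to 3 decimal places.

δ_A = (0.01077540/0.01123720 − 1)×1000 = (0.958904 − 1)×1000 = -41.096‰
δ_B = (0.01097649/0.01123720 − 1)×1000 = (0.976799 − 1)×1000 = -23.201‰
f_A = (δ_mix − δ_B)/(δ_A − δ_B) = (-36.4 − (-23.201))/(-41.096 − (-23.201))
f_A = -13.199 / -17.895 = 0.7376

0.738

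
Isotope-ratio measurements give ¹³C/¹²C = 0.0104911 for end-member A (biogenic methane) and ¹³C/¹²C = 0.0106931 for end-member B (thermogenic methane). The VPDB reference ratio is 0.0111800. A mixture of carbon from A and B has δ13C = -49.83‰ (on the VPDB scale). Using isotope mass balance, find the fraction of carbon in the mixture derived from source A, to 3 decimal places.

0.348

δ_A = (0.0104911/0.0111800 − 1)×1000 = (0.938381 − 1)×1000 = -61.619‰
δ_B = (0.0106931/0.0111800 − 1)×1000 = (0.956449 − 1)×1000 = -43.551‰
f_A = (δ_mix − δ_B)/(δ_A − δ_B) = (-49.83 − (-43.551))/(-61.619 − (-43.551))
f_A = -6.279 / -18.068 = 0.3475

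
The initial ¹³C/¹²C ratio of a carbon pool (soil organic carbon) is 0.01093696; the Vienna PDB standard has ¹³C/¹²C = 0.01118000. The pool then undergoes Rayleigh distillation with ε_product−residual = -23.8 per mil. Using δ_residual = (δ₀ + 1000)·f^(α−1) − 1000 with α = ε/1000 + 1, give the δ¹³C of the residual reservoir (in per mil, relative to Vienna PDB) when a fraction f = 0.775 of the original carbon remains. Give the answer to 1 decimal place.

δ₀ = (0.01093696/0.01118000 − 1)×1000 = (0.978261 − 1)×1000 = -21.739 per mil
α − 1 = ε/1000 = -0.0238
f^(α−1) = 0.775^(-0.0238) = 1.006085
δ_res = (-21.739 + 1000) × 1.006085 − 1000 = 984.214 − 1000 = -15.79 per mil

-15.8 per mil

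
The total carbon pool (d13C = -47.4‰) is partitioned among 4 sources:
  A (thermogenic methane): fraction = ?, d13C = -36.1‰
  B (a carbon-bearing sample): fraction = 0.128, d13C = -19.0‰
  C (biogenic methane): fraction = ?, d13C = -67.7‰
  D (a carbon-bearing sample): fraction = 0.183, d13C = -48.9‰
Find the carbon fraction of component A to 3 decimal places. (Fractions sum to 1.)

Let f_A and f_C be the unknown fractions; fractions sum to 1 so f_A + f_C = 0.689.
Mass balance: Σ fᵢ·δᵢ = δ_bulk ⇒ f_A·(-36.1) + f_C·(-67.7) = -47.4 − (-11.381) = -36.019
Substitute f_C = 0.689 − f_A:
f_A·(-36.1 − -67.7) = -36.019 − 0.689×(-67.7) = 10.626
f_A = 10.626 / 31.6 = 0.3363

0.336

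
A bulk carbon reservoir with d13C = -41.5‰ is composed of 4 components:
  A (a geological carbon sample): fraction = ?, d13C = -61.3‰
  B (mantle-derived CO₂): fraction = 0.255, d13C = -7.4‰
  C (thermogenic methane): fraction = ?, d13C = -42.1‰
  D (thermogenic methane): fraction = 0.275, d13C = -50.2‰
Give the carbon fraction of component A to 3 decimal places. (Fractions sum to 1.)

0.314

Let f_A and f_C be the unknown fractions; fractions sum to 1 so f_A + f_C = 0.470.
Mass balance: Σ fᵢ·δᵢ = δ_bulk ⇒ f_A·(-61.3) + f_C·(-42.1) = -41.5 − (-15.692) = -25.808
Substitute f_C = 0.470 − f_A:
f_A·(-61.3 − -42.1) = -25.808 − 0.470×(-42.1) = -6.021
f_A = -6.021 / -19.2 = 0.3136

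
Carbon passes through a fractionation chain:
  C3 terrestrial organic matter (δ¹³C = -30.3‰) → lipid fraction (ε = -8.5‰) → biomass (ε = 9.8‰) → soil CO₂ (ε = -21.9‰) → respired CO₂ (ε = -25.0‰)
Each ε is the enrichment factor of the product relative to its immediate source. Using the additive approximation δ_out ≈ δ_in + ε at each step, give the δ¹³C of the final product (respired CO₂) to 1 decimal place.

step 1: δ ≈ -30.3 + (-8.5) = -38.8‰
step 2: δ ≈ -38.8 + (9.8) = -29.0‰
step 3: δ ≈ -29.0 + (-21.9) = -50.9‰
step 4: δ ≈ -50.9 + (-25.0) = -75.9‰

-75.9‰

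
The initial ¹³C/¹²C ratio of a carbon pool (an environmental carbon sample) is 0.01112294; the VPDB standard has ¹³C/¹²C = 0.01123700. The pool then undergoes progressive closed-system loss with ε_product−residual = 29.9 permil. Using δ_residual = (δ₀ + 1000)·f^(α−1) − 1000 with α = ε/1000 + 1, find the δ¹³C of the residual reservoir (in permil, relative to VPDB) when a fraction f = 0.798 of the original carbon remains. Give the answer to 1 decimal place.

δ₀ = (0.01112294/0.01123700 − 1)×1000 = (0.989850 − 1)×1000 = -10.150 permil
α − 1 = ε/1000 = 0.0299
f^(α−1) = 0.798^(0.0299) = 0.993276
δ_res = (-10.150 + 1000) × 0.993276 − 1000 = 983.194 − 1000 = -16.81 permil

-16.8 permil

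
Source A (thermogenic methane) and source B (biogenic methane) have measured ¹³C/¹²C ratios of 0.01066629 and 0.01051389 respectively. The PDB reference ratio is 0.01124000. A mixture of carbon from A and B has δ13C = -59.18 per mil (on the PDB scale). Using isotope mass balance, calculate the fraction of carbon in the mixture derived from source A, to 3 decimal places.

δ_A = (0.01066629/0.01124000 − 1)×1000 = (0.948958 − 1)×1000 = -51.042 per mil
δ_B = (0.01051389/0.01124000 − 1)×1000 = (0.935399 − 1)×1000 = -64.601 per mil
f_A = (δ_mix − δ_B)/(δ_A − δ_B) = (-59.18 − (-64.601))/(-51.042 − (-64.601))
f_A = 5.421 / 13.559 = 0.3998

0.400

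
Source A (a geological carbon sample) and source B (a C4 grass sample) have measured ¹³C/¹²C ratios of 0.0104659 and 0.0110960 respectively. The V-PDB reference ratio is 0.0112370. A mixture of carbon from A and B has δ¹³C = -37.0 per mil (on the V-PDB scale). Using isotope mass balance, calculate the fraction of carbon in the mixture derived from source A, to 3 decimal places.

0.436

δ_A = (0.0104659/0.0112370 − 1)×1000 = (0.931378 − 1)×1000 = -68.622 per mil
δ_B = (0.0110960/0.0112370 − 1)×1000 = (0.987452 − 1)×1000 = -12.548 per mil
f_A = (δ_mix − δ_B)/(δ_A − δ_B) = (-37.0 − (-12.548))/(-68.622 − (-12.548))
f_A = -24.452 / -56.074 = 0.4361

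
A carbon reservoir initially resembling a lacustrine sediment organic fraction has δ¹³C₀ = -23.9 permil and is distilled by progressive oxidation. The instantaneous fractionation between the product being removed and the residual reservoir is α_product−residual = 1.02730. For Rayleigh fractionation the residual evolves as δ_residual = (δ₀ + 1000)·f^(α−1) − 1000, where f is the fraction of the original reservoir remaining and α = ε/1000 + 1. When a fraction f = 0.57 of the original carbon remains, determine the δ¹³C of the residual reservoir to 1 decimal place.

Rayleigh residual: δ_res = (δ₀ + 1000)·f^(α−1) − 1000
α − 1 = 0.02730
f^(α−1) = 0.57^(0.02730) = 0.984771
δ_res = (-23.9 + 1000) × 0.984771 − 1000 = 961.235 − 1000 = -38.76 permil

-38.8 permil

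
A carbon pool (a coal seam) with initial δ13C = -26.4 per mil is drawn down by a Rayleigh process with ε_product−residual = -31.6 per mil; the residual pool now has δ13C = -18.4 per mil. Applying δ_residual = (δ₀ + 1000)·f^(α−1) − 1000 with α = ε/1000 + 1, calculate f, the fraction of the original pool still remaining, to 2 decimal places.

α − 1 = ε/1000 = -0.0316
(δ_res + 1000)/(δ₀ + 1000) = (-18.4 + 1000)/(-26.4 + 1000) = 981.6/973.6 = 1.008217
f = 1.008217^(1/-0.0316) = exp(ln(1.008217)/-0.0316) = exp(0.00818/-0.0316)
f = exp(-0.2590) = 0.7718

0.77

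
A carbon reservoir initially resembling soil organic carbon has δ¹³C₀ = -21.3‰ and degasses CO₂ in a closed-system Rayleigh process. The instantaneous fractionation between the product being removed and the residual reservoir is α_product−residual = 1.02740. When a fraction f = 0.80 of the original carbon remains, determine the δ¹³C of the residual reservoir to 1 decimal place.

Rayleigh residual: δ_res = (δ₀ + 1000)·f^(α−1) − 1000
α − 1 = 0.02740
f^(α−1) = 0.80^(0.02740) = 0.993905
δ_res = (-21.3 + 1000) × 0.993905 − 1000 = 972.734 − 1000 = -27.27‰

-27.3‰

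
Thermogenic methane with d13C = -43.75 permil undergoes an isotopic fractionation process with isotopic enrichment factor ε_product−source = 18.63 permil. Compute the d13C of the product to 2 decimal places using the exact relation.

To first order, δ_product ≈ δ_source + ε = -25.12 permil.
Exactly, δ_product = (δ_source + 1000)·(ε/1000 + 1) − 1000.
δ_product = (-43.75 + 1000) × (18.63/1000 + 1) − 1000
δ_product = -25.935 permil

-25.94 permil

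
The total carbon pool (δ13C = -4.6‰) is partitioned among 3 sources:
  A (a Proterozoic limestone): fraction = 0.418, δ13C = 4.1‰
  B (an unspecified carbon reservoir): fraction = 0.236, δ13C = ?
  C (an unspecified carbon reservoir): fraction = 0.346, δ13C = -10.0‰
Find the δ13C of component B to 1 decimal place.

Isotope mass balance: δ_bulk = Σ fᵢ·δᵢ.
-4.6 = 0.418×(4.1) + 0.236×δ_B + 0.346×(-10.0)
0.236·δ_B = -4.6 − (-1.746) = -2.854
δ_B = -2.854 / 0.236 = -12.09‰

-12.1‰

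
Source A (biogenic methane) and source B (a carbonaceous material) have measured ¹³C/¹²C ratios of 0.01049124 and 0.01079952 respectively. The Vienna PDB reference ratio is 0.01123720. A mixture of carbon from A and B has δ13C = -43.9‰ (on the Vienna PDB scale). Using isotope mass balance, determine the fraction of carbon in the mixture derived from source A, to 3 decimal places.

δ_A = (0.01049124/0.01123720 − 1)×1000 = (0.933617 − 1)×1000 = -66.383‰
δ_B = (0.01079952/0.01123720 − 1)×1000 = (0.961051 − 1)×1000 = -38.949‰
f_A = (δ_mix − δ_B)/(δ_A − δ_B) = (-43.9 − (-38.949))/(-66.383 − (-38.949))
f_A = -4.951 / -27.434 = 0.1805

0.180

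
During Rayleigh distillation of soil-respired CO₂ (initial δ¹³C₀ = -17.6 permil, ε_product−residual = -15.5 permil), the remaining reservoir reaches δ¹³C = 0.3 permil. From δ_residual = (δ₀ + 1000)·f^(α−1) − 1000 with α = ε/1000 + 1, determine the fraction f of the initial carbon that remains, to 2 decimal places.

α − 1 = ε/1000 = -0.0155
(δ_res + 1000)/(δ₀ + 1000) = (0.3 + 1000)/(-17.6 + 1000) = 1000.3/982.4 = 1.018221
f = 1.018221^(1/-0.0155) = exp(ln(1.018221)/-0.0155) = exp(0.01806/-0.0155)
f = exp(-1.1649) = 0.3119

0.31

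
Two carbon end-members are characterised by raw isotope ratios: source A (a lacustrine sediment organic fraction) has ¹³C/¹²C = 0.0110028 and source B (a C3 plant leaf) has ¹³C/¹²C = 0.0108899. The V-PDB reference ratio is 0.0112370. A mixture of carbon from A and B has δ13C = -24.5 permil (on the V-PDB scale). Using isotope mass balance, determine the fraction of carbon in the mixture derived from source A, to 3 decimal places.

0.636

δ_A = (0.0110028/0.0112370 − 1)×1000 = (0.979158 − 1)×1000 = -20.842 permil
δ_B = (0.0108899/0.0112370 − 1)×1000 = (0.969111 − 1)×1000 = -30.889 permil
f_A = (δ_mix − δ_B)/(δ_A − δ_B) = (-24.5 − (-30.889))/(-20.842 − (-30.889))
f_A = 6.389 / 10.047 = 0.6359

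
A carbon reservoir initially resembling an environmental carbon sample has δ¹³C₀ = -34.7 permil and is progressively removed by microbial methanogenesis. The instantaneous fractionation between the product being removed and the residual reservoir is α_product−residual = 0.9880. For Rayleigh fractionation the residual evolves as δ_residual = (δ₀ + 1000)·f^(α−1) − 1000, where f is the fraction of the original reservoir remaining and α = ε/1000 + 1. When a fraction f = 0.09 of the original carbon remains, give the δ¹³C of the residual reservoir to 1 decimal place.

Rayleigh residual: δ_res = (δ₀ + 1000)·f^(α−1) − 1000
α − 1 = -0.01200
f^(α−1) = 0.09^(-0.01200) = 1.029317
δ_res = (-34.7 + 1000) × 1.029317 − 1000 = 993.600 − 1000 = -6.40 permil

-6.4 permil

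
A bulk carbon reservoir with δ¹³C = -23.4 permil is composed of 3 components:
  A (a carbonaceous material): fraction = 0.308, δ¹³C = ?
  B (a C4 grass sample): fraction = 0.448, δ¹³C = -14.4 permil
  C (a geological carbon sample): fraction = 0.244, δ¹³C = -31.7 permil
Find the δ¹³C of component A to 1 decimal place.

-29.9 permil

Isotope mass balance: δ_bulk = Σ fᵢ·δᵢ.
-23.4 = 0.308×δ_A + 0.448×(-14.4) + 0.244×(-31.7)
0.308·δ_A = -23.4 − (-14.186) = -9.214
δ_A = -9.214 / 0.308 = -29.92 permil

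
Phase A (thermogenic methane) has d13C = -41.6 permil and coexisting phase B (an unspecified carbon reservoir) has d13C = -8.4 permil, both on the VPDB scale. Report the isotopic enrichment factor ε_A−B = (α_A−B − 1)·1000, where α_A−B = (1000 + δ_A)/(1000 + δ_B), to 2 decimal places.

α_A−B = (1000 + -41.6) / (1000 + -8.4) = 958.4 / 991.6 = 0.966519
ε_A−B = (0.966519 − 1) × 1000 = -33.481 permil
(The approximation ε ≈ δ_A − δ_B would give -33.2 permil.)

-33.48 permil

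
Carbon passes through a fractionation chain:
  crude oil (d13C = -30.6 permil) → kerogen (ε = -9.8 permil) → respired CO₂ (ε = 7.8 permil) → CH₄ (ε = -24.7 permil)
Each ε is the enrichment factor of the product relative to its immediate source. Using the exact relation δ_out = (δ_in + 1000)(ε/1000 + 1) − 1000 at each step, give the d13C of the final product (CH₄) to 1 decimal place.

step 1: δ = (-30.60 + 1000)·(-9.8/1000 + 1) − 1000 = -40.10 permil
step 2: δ = (-40.10 + 1000)·(7.8/1000 + 1) − 1000 = -32.61 permil
step 3: δ = (-32.61 + 1000)·(-24.7/1000 + 1) − 1000 = -56.51 permil

-56.5 permil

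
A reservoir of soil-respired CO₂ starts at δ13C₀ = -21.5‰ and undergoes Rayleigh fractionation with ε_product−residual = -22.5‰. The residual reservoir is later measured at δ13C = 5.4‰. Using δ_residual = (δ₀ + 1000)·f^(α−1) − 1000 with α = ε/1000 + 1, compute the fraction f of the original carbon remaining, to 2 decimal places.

0.30

α − 1 = ε/1000 = -0.0225
(δ_res + 1000)/(δ₀ + 1000) = (5.4 + 1000)/(-21.5 + 1000) = 1005.4/978.5 = 1.027491
f = 1.027491^(1/-0.0225) = exp(ln(1.027491)/-0.0225) = exp(0.02712/-0.0225)
f = exp(-1.2053) = 0.2996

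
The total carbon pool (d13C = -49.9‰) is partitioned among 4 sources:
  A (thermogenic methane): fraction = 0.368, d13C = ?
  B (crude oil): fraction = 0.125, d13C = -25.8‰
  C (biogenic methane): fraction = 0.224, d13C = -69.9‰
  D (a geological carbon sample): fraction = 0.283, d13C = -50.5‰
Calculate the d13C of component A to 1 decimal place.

Isotope mass balance: δ_bulk = Σ fᵢ·δᵢ.
-49.9 = 0.368×δ_A + 0.125×(-25.8) + 0.224×(-69.9) + 0.283×(-50.5)
0.368·δ_A = -49.9 − (-33.174) = -16.726
δ_A = -16.726 / 0.368 = -45.45‰

-45.5‰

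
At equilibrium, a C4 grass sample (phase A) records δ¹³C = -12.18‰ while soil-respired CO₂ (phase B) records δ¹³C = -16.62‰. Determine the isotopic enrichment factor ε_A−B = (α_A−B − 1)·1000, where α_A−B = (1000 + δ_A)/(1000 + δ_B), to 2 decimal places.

4.52‰

α_A−B = (1000 + -12.18) / (1000 + -16.62) = 987.82 / 983.38 = 1.004515
ε_A−B = (1.004515 − 1) × 1000 = 4.515‰
(The approximation ε ≈ δ_A − δ_B would give 4.44‰.)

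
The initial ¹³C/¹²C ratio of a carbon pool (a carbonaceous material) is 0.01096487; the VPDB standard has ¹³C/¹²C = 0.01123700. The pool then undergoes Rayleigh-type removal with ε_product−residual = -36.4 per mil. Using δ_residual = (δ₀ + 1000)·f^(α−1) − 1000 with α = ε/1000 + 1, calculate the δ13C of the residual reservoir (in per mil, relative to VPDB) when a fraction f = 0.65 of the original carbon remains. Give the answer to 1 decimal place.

δ₀ = (0.01096487/0.01123700 − 1)×1000 = (0.975783 − 1)×1000 = -24.217 per mil
α − 1 = ε/1000 = -0.0364
f^(α−1) = 0.65^(-0.0364) = 1.015804
δ_res = (-24.217 + 1000) × 1.015804 − 1000 = 991.204 − 1000 = -8.80 per mil

-8.8 per mil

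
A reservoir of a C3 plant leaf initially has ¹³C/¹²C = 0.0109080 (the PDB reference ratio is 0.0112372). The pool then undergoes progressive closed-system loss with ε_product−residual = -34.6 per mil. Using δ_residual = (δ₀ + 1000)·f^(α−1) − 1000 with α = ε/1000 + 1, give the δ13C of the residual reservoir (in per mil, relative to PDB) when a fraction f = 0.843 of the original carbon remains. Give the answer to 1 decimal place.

-23.5 per mil

δ₀ = (0.0109080/0.0112372 − 1)×1000 = (0.970704 − 1)×1000 = -29.296 per mil
α − 1 = ε/1000 = -0.0346
f^(α−1) = 0.843^(-0.0346) = 1.005927
δ_res = (-29.296 + 1000) × 1.005927 − 1000 = 976.458 − 1000 = -23.54 per mil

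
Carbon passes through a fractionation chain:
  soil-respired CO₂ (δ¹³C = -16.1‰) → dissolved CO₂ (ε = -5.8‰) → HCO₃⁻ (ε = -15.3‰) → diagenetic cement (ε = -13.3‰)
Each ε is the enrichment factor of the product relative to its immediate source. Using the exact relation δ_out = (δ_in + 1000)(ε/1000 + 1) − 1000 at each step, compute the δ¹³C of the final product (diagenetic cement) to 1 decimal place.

-49.6‰

step 1: δ = (-16.10 + 1000)·(-5.8/1000 + 1) − 1000 = -21.81‰
step 2: δ = (-21.81 + 1000)·(-15.3/1000 + 1) − 1000 = -36.77‰
step 3: δ = (-36.77 + 1000)·(-13.3/1000 + 1) − 1000 = -49.58‰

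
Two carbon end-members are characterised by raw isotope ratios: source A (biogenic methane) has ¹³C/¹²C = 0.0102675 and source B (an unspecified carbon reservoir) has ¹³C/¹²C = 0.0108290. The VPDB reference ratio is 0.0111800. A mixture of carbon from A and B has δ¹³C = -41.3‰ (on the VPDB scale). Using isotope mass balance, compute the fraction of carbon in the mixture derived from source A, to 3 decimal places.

δ_A = (0.0102675/0.0111800 − 1)×1000 = (0.918381 − 1)×1000 = -81.619‰
δ_B = (0.0108290/0.0111800 − 1)×1000 = (0.968605 − 1)×1000 = -31.395‰
f_A = (δ_mix − δ_B)/(δ_A − δ_B) = (-41.3 − (-31.395))/(-81.619 − (-31.395))
f_A = -9.905 / -50.224 = 0.1972

0.197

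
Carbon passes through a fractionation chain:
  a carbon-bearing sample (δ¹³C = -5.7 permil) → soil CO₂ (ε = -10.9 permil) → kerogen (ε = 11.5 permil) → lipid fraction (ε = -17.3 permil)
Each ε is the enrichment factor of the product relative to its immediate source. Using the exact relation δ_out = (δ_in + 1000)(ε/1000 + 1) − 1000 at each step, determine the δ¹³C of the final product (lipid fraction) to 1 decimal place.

step 1: δ = (-5.70 + 1000)·(-10.9/1000 + 1) − 1000 = -16.54 permil
step 2: δ = (-16.54 + 1000)·(11.5/1000 + 1) − 1000 = -5.23 permil
step 3: δ = (-5.23 + 1000)·(-17.3/1000 + 1) − 1000 = -22.44 permil

-22.4 permil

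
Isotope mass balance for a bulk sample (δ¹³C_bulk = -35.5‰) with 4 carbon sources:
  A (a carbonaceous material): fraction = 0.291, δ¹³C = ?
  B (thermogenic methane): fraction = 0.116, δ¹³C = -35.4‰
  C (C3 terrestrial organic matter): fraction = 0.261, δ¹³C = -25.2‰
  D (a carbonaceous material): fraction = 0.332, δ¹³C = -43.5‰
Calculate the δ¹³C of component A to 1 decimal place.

Isotope mass balance: δ_bulk = Σ fᵢ·δᵢ.
-35.5 = 0.291×δ_A + 0.116×(-35.4) + 0.261×(-25.2) + 0.332×(-43.5)
0.291·δ_A = -35.5 − (-25.126) = -10.374
δ_A = -10.374 / 0.291 = -35.65‰

-35.7‰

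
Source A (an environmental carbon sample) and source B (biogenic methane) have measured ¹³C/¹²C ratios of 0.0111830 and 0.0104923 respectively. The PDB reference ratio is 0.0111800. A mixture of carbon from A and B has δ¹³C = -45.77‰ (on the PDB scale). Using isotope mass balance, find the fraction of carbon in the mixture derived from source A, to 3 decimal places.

δ_A = (0.0111830/0.0111800 − 1)×1000 = (1.000268 − 1)×1000 = 0.268‰
δ_B = (0.0104923/0.0111800 − 1)×1000 = (0.938488 − 1)×1000 = -61.512‰
f_A = (δ_mix − δ_B)/(δ_A − δ_B) = (-45.77 − (-61.512))/(0.268 − (-61.512))
f_A = 15.742 / 61.780 = 0.2548

0.255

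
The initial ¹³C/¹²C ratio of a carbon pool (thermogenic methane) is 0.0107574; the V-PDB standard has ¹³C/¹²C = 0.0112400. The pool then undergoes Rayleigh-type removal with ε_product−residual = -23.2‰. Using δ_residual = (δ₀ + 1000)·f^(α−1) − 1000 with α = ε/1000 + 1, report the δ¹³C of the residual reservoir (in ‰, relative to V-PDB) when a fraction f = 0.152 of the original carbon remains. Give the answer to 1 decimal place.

-0.2‰

δ₀ = (0.0107574/0.0112400 − 1)×1000 = (0.957064 − 1)×1000 = -42.936‰
α − 1 = ε/1000 = -0.0232
f^(α−1) = 0.152^(-0.0232) = 1.044675
δ_res = (-42.936 + 1000) × 1.044675 − 1000 = 999.821 − 1000 = -0.18‰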